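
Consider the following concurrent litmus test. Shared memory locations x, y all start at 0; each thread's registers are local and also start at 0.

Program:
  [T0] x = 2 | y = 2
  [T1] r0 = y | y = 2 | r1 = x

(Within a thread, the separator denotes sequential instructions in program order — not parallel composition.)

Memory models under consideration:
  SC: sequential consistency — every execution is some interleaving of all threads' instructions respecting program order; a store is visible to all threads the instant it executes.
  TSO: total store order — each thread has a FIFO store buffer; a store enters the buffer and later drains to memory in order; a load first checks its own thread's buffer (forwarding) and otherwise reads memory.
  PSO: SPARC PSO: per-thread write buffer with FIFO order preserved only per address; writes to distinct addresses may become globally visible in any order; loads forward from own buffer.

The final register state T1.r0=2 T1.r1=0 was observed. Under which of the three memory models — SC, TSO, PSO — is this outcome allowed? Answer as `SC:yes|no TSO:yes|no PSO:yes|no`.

outcome vector order: (T1.r0,T1.r1)
under SC → (0,0) (0,2) (2,2)
under TSO → (0,0) (0,2) (2,2)
under PSO → (0,0) (0,2) (2,0) (2,2)
target (2,0) ∈ {PSO}

SC:no TSO:no PSO:yes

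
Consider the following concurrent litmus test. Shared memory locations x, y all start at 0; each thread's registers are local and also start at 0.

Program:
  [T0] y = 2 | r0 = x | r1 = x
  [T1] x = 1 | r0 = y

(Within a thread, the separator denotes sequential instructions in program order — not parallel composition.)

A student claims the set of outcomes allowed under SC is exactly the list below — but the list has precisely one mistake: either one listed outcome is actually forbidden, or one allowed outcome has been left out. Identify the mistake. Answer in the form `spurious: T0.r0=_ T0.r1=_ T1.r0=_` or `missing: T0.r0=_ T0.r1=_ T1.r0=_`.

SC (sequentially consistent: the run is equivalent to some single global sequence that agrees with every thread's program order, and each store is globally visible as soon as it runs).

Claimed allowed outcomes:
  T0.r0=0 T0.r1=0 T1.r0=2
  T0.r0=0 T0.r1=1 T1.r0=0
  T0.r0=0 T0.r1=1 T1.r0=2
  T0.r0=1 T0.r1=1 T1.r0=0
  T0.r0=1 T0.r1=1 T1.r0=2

spurious: T0.r0=0 T0.r1=1 T1.r0=0

outcome vector order: (T0.r0,T0.r1,T1.r0)
SC: 4 outcomes — {<0 0 2>; <0 1 2>; <1 1 0>; <1 1 2>}
claimed∖SC = {<0 1 0>}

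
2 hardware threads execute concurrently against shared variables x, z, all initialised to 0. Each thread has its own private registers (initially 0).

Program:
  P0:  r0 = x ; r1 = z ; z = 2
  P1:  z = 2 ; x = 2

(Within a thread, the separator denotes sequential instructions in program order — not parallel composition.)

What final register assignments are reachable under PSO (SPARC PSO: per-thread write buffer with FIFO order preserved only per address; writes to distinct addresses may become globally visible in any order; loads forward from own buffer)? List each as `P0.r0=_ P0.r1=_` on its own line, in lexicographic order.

P0.r0=0 P0.r1=0
P0.r0=0 P0.r1=2
P0.r0=2 P0.r1=0
P0.r0=2 P0.r1=2

outcome vector order: (P0.r0,P0.r1)
|PSO outcomes| = 4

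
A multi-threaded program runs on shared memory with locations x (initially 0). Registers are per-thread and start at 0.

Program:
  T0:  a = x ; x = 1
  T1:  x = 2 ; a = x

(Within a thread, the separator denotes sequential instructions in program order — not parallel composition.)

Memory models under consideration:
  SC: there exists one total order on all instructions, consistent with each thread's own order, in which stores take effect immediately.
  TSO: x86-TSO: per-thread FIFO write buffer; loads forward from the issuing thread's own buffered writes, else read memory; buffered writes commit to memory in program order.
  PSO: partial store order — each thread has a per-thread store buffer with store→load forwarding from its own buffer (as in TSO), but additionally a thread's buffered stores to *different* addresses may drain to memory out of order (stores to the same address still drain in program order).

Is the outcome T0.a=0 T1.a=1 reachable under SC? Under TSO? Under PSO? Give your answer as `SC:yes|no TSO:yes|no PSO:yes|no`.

outcome vector order: (T0.a,T1.a)
under SC → (0,1); (0,2); (2,1); (2,2)
under TSO → (0,1); (0,2); (2,1); (2,2)
under PSO → (0,1); (0,2); (2,1); (2,2)
target (0,1) ∈ {SC,TSO,PSO}

SC:yes TSO:yes PSO:yes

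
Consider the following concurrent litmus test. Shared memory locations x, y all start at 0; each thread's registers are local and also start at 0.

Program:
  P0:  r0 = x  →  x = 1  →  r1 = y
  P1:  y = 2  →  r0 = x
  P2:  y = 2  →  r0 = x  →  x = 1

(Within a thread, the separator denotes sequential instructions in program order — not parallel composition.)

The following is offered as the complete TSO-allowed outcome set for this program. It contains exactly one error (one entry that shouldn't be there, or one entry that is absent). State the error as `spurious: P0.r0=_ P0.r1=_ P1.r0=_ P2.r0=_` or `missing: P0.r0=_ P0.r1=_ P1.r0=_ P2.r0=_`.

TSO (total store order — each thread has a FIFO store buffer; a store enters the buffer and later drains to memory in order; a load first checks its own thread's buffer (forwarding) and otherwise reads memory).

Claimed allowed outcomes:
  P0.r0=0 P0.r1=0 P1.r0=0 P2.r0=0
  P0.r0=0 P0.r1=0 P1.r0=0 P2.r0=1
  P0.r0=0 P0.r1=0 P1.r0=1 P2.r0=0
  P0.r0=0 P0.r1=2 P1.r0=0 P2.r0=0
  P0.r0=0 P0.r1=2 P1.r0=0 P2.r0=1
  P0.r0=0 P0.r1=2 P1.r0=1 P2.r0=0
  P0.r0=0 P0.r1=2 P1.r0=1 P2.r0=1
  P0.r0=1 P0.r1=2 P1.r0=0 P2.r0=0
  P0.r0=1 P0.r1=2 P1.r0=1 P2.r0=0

missing: P0.r0=0 P0.r1=0 P1.r0=1 P2.r0=1

outcome vector order: (P0.r0,P0.r1,P1.r0,P2.r0)
TSO (10): (0,0,0,0), (0,0,0,1), (0,0,1,0), (0,0,1,1), (0,2,0,0), (0,2,0,1), (0,2,1,0), (0,2,1,1), (1,2,0,0), (1,2,1,0)
TSO∖claimed = {(0,0,1,1)}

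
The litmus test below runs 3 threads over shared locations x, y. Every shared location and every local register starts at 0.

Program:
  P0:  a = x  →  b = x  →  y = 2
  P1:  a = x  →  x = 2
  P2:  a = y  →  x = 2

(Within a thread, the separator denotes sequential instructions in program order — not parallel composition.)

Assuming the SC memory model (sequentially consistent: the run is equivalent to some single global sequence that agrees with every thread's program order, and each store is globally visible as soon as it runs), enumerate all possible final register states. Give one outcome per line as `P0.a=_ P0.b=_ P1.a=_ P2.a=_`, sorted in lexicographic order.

outcome vector order: (P0.a,P0.b,P1.a,P2.a)
|SC outcomes| = 10

P0.a=0 P0.b=0 P1.a=0 P2.a=0
P0.a=0 P0.b=0 P1.a=0 P2.a=2
P0.a=0 P0.b=0 P1.a=2 P2.a=0
P0.a=0 P0.b=0 P1.a=2 P2.a=2
P0.a=0 P0.b=2 P1.a=0 P2.a=0
P0.a=0 P0.b=2 P1.a=0 P2.a=2
P0.a=0 P0.b=2 P1.a=2 P2.a=0
P0.a=2 P0.b=2 P1.a=0 P2.a=0
P0.a=2 P0.b=2 P1.a=0 P2.a=2
P0.a=2 P0.b=2 P1.a=2 P2.a=0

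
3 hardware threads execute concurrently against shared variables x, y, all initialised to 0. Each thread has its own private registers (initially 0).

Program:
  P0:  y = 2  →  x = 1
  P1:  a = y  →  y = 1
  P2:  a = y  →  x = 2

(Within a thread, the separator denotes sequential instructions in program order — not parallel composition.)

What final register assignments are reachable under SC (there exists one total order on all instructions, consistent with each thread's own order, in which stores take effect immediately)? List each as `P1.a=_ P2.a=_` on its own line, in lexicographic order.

P1.a=0 P2.a=0
P1.a=0 P2.a=1
P1.a=0 P2.a=2
P1.a=2 P2.a=0
P1.a=2 P2.a=1
P1.a=2 P2.a=2

outcome vector order: (P1.a,P2.a)
|SC outcomes| = 6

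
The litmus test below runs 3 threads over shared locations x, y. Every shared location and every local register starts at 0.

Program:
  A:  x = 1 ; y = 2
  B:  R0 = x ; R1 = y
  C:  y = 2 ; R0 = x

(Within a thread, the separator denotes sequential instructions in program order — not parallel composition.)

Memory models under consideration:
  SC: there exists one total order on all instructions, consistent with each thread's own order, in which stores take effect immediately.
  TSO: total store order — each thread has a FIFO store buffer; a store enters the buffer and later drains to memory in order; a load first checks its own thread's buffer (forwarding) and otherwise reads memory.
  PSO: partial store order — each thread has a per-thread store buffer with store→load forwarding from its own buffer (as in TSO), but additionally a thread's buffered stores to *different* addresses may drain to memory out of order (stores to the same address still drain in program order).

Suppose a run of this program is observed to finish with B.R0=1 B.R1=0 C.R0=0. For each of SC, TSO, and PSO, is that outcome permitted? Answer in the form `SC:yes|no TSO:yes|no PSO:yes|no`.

outcome vector order: (B.R0,B.R1,C.R0)
SC (7): 000, 001, 020, 021, 101, 120, 121
TSO (8): 000, 001, 020, 021, 100, 101, 120, 121
PSO (8): 000, 001, 020, 021, 100, 101, 120, 121
target 100 ∈ {TSO,PSO}

SC:no TSO:yes PSO:yes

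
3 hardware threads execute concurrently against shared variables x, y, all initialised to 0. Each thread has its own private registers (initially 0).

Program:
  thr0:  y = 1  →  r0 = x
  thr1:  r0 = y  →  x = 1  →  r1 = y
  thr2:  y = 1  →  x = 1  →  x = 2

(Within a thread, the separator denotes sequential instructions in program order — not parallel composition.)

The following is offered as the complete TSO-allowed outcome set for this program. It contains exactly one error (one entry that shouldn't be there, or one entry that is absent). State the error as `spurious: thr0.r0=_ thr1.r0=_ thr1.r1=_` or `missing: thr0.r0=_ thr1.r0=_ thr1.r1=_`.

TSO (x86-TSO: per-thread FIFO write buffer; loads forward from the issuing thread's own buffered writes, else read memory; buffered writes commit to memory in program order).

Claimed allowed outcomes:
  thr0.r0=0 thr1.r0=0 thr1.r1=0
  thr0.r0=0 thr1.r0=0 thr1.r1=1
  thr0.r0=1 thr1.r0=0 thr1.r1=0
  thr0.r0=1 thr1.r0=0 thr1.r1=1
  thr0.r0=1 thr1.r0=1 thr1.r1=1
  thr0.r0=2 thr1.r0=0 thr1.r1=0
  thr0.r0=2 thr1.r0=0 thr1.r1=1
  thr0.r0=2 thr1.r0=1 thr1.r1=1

outcome vector order: (thr0.r0,thr1.r0,thr1.r1)
under TSO → (0,0,0); (0,0,1); (0,1,1); (1,0,0); (1,0,1); (1,1,1); (2,0,0); (2,0,1); (2,1,1)
TSO∖claimed = {(0,1,1)}

missing: thr0.r0=0 thr1.r0=1 thr1.r1=1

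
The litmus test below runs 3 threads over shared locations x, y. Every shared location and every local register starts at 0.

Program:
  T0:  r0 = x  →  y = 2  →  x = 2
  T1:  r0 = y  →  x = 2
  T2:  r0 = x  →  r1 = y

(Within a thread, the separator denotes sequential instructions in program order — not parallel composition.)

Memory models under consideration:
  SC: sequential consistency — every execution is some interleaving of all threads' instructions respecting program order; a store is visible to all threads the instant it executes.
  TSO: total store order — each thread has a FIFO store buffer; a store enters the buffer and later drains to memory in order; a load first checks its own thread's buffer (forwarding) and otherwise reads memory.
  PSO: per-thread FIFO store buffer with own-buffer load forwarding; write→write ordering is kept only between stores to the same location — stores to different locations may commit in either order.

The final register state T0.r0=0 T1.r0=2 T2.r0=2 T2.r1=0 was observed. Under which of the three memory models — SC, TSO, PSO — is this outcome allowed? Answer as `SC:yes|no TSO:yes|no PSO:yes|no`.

outcome vector order: (T0.r0,T1.r0,T2.r0,T2.r1)
SC (11): 0000 0002 0020 0022 0200 0202 0222 2000 2002 2020 2022
TSO (11): 0000 0002 0020 0022 0200 0202 0222 2000 2002 2020 2022
PSO (12): 0000 0002 0020 0022 0200 0202 0220 0222 2000 2002 2020 2022
target 0220 ∈ {PSO}

SC:no TSO:no PSO:yes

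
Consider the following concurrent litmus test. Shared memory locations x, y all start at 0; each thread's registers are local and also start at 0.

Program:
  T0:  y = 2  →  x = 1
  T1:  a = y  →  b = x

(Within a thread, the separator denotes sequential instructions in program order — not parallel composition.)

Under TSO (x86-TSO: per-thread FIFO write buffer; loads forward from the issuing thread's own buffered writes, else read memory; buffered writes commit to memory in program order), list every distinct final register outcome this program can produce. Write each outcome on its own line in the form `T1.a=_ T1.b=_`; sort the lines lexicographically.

T1.a=0 T1.b=0
T1.a=0 T1.b=1
T1.a=2 T1.b=0
T1.a=2 T1.b=1

outcome vector order: (T1.a,T1.b)
|TSO outcomes| = 4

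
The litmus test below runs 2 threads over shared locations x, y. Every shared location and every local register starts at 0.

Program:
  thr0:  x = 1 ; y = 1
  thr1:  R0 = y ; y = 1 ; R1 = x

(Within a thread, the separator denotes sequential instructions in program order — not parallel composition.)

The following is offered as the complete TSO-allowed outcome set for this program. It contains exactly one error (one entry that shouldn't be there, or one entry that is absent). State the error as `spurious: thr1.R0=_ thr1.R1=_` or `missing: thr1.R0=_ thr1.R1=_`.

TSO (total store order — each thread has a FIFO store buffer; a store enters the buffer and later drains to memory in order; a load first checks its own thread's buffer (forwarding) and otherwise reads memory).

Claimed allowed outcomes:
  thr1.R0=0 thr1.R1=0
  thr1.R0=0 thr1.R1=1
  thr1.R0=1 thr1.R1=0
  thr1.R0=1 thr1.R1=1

spurious: thr1.R0=1 thr1.R1=0

outcome vector order: (thr1.R0,thr1.R1)
under TSO → 00, 01, 11
claimed∖TSO = {10}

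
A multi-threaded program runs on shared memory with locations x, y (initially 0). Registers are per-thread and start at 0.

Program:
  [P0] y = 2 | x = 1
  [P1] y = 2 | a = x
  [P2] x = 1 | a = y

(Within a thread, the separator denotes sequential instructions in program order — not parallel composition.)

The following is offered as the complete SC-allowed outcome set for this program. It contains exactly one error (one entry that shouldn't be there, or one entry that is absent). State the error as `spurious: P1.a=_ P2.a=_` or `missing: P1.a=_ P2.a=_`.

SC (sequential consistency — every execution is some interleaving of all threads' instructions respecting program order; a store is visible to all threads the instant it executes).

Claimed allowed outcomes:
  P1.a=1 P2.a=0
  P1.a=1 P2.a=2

outcome vector order: (P1.a,P2.a)
SC (3): 02; 10; 12
SC∖claimed = {02}

missing: P1.a=0 P2.a=2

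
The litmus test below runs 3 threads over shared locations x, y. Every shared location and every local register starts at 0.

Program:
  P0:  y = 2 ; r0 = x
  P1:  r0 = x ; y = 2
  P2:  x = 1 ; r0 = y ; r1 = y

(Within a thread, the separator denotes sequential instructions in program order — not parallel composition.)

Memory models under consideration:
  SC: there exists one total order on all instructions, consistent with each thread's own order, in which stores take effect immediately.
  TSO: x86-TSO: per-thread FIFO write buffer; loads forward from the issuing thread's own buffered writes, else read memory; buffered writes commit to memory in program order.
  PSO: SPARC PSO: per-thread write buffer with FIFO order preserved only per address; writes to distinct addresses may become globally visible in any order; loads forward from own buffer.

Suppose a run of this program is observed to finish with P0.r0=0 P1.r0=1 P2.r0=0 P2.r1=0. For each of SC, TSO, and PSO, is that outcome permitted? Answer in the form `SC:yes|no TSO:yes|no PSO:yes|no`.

outcome vector order: (P0.r0,P1.r0,P2.r0,P2.r1)
SC (8): (0,0,2,2), (0,1,2,2), (1,0,0,0), (1,0,0,2), (1,0,2,2), (1,1,0,0), (1,1,0,2), (1,1,2,2)
TSO (12): (0,0,0,0), (0,0,0,2), (0,0,2,2), (0,1,0,0), (0,1,0,2), (0,1,2,2), (1,0,0,0), (1,0,0,2), (1,0,2,2), (1,1,0,0), (1,1,0,2), (1,1,2,2)
PSO (12): (0,0,0,0), (0,0,0,2), (0,0,2,2), (0,1,0,0), (0,1,0,2), (0,1,2,2), (1,0,0,0), (1,0,0,2), (1,0,2,2), (1,1,0,0), (1,1,0,2), (1,1,2,2)
target (0,1,0,0) ∈ {TSO,PSO}

SC:no TSO:yes PSO:yes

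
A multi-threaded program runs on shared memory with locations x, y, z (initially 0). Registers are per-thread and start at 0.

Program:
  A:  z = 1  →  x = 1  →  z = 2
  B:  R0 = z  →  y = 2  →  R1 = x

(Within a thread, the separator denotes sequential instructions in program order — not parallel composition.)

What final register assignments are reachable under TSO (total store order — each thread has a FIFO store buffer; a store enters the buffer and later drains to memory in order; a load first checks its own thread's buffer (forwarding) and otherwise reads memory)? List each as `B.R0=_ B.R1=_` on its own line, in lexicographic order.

B.R0=0 B.R1=0
B.R0=0 B.R1=1
B.R0=1 B.R1=0
B.R0=1 B.R1=1
B.R0=2 B.R1=1

outcome vector order: (B.R0,B.R1)
|TSO outcomes| = 5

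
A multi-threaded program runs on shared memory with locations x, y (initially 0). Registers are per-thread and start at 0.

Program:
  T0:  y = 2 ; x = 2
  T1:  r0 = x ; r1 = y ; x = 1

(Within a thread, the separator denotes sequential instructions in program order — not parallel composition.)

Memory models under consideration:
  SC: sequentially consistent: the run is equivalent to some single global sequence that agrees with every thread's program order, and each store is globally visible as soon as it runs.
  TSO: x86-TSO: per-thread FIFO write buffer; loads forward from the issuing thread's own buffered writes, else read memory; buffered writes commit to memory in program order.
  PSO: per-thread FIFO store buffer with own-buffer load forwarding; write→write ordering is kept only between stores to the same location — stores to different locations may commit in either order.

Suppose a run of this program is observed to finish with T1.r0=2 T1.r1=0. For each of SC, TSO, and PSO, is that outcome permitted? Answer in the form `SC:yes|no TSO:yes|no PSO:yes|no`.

outcome vector order: (T1.r0,T1.r1)
under SC → <0 0>, <0 2>, <2 2>
under TSO → <0 0>, <0 2>, <2 2>
under PSO → <0 0>, <0 2>, <2 0>, <2 2>
target <2 0> ∈ {PSO}

SC:no TSO:no PSO:yes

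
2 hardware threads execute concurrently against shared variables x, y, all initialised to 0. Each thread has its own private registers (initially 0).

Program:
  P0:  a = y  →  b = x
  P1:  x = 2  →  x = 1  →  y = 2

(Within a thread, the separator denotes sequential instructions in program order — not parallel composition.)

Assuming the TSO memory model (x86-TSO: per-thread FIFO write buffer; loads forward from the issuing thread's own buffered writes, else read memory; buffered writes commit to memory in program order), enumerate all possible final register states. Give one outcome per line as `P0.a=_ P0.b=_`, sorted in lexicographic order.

outcome vector order: (P0.a,P0.b)
|TSO outcomes| = 4

P0.a=0 P0.b=0
P0.a=0 P0.b=1
P0.a=0 P0.b=2
P0.a=2 P0.b=1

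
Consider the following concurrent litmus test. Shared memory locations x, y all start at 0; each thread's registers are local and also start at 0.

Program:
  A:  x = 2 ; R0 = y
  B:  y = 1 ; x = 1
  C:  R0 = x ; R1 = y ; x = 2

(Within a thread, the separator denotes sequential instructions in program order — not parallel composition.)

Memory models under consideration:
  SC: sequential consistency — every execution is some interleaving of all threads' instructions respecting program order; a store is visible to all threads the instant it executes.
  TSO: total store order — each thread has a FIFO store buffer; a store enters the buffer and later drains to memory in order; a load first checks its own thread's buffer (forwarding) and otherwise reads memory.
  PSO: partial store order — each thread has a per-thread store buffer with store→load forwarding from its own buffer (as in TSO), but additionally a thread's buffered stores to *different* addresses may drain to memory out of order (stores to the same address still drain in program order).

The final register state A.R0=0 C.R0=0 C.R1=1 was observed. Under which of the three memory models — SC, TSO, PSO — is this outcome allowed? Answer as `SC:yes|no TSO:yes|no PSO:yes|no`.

outcome vector order: (A.R0,C.R0,C.R1)
SC (10): <0 0 0> <0 0 1> <0 1 1> <0 2 0> <0 2 1> <1 0 0> <1 0 1> <1 1 1> <1 2 0> <1 2 1>
TSO (10): <0 0 0> <0 0 1> <0 1 1> <0 2 0> <0 2 1> <1 0 0> <1 0 1> <1 1 1> <1 2 0> <1 2 1>
PSO (12): <0 0 0> <0 0 1> <0 1 0> <0 1 1> <0 2 0> <0 2 1> <1 0 0> <1 0 1> <1 1 0> <1 1 1> <1 2 0> <1 2 1>
target <0 0 1> ∈ {SC,TSO,PSO}

SC:yes TSO:yes PSO:yes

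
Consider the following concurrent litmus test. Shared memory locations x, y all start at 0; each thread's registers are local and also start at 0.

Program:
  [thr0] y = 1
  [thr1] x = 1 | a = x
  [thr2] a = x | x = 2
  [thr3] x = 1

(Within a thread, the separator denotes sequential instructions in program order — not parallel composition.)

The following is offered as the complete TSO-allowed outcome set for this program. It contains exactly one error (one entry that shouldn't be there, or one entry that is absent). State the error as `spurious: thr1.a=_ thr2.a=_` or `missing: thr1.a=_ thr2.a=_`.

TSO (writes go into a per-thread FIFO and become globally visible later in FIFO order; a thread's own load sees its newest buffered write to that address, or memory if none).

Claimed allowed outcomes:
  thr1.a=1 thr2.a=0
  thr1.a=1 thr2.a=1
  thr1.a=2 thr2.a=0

outcome vector order: (thr1.a,thr2.a)
TSO (4): 1/0; 1/1; 2/0; 2/1
TSO∖claimed = {2/1}

missing: thr1.a=2 thr2.a=1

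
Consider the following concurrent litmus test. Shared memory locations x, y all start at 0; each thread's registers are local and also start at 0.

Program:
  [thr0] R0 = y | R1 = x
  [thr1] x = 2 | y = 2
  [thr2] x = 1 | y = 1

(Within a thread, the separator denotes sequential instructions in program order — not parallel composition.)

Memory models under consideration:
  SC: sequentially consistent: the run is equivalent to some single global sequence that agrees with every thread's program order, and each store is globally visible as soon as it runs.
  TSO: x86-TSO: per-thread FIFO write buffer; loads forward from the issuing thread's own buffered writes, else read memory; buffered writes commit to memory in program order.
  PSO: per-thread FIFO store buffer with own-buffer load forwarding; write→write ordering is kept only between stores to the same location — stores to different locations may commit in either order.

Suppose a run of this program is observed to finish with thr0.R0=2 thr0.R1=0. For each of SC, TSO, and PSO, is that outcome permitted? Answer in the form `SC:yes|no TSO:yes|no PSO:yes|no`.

outcome vector order: (thr0.R0,thr0.R1)
SC (7): <0 0>; <0 1>; <0 2>; <1 1>; <1 2>; <2 1>; <2 2>
TSO (7): <0 0>; <0 1>; <0 2>; <1 1>; <1 2>; <2 1>; <2 2>
PSO (9): <0 0>; <0 1>; <0 2>; <1 0>; <1 1>; <1 2>; <2 0>; <2 1>; <2 2>
target <2 0> ∈ {PSO}

SC:no TSO:no PSO:yes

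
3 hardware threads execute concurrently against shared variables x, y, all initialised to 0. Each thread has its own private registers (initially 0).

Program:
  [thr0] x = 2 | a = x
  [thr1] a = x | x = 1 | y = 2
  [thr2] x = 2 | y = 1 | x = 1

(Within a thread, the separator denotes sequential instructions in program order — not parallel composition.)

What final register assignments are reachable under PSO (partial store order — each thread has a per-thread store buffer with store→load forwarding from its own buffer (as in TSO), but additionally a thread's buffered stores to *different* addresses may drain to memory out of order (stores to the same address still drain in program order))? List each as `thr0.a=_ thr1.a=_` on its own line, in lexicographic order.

outcome vector order: (thr0.a,thr1.a)
|PSO outcomes| = 6

thr0.a=1 thr1.a=0
thr0.a=1 thr1.a=1
thr0.a=1 thr1.a=2
thr0.a=2 thr1.a=0
thr0.a=2 thr1.a=1
thr0.a=2 thr1.a=2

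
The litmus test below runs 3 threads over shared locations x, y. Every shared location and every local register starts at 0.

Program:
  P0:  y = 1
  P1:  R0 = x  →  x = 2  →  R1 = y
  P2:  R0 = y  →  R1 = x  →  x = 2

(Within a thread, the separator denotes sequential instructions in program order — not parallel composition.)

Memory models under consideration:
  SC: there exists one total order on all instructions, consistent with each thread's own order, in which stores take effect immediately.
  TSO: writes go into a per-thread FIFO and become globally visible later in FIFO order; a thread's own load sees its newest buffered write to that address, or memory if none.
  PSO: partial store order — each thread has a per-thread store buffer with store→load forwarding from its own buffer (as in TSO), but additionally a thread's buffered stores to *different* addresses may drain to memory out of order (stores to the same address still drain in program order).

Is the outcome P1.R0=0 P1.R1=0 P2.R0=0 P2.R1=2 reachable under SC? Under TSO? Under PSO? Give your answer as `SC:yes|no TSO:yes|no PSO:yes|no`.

SC:yes TSO:yes PSO:yes

outcome vector order: (P1.R0,P1.R1,P2.R0,P2.R1)
under SC → 0/0/0/0; 0/0/0/2; 0/0/1/2; 0/1/0/0; 0/1/0/2; 0/1/1/0; 0/1/1/2; 2/0/0/0; 2/1/0/0; 2/1/1/0
under TSO → 0/0/0/0; 0/0/0/2; 0/0/1/0; 0/0/1/2; 0/1/0/0; 0/1/0/2; 0/1/1/0; 0/1/1/2; 2/0/0/0; 2/1/0/0; 2/1/1/0
under PSO → 0/0/0/0; 0/0/0/2; 0/0/1/0; 0/0/1/2; 0/1/0/0; 0/1/0/2; 0/1/1/0; 0/1/1/2; 2/0/0/0; 2/1/0/0; 2/1/1/0
target 0/0/0/2 ∈ {SC,TSO,PSO}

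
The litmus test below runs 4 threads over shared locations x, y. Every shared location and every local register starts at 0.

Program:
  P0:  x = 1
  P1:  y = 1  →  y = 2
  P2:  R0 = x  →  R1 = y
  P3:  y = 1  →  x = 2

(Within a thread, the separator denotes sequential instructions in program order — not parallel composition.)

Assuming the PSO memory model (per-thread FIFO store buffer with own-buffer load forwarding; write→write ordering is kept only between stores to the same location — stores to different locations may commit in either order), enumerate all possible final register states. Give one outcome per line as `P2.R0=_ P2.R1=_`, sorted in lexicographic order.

P2.R0=0 P2.R1=0
P2.R0=0 P2.R1=1
P2.R0=0 P2.R1=2
P2.R0=1 P2.R1=0
P2.R0=1 P2.R1=1
P2.R0=1 P2.R1=2
P2.R0=2 P2.R1=0
P2.R0=2 P2.R1=1
P2.R0=2 P2.R1=2

outcome vector order: (P2.R0,P2.R1)
|PSO outcomes| = 9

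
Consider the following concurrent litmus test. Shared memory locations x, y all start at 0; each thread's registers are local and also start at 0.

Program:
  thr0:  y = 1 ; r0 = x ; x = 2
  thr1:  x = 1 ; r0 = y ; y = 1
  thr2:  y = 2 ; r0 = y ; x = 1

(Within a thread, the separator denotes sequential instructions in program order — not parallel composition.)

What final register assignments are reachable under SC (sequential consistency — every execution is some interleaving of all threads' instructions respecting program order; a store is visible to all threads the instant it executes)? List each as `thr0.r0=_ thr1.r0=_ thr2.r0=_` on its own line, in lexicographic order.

thr0.r0=0 thr1.r0=1 thr2.r0=1
thr0.r0=0 thr1.r0=1 thr2.r0=2
thr0.r0=0 thr1.r0=2 thr2.r0=1
thr0.r0=0 thr1.r0=2 thr2.r0=2
thr0.r0=1 thr1.r0=0 thr2.r0=1
thr0.r0=1 thr1.r0=0 thr2.r0=2
thr0.r0=1 thr1.r0=1 thr2.r0=1
thr0.r0=1 thr1.r0=1 thr2.r0=2
thr0.r0=1 thr1.r0=2 thr2.r0=1
thr0.r0=1 thr1.r0=2 thr2.r0=2

outcome vector order: (thr0.r0,thr1.r0,thr2.r0)
|SC outcomes| = 10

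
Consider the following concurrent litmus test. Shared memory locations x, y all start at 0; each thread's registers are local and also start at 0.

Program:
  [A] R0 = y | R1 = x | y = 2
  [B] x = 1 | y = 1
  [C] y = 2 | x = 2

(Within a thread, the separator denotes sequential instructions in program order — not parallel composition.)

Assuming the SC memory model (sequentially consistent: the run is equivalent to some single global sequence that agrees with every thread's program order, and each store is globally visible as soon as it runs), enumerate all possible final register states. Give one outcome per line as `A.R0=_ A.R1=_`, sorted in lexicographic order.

A.R0=0 A.R1=0
A.R0=0 A.R1=1
A.R0=0 A.R1=2
A.R0=1 A.R1=1
A.R0=1 A.R1=2
A.R0=2 A.R1=0
A.R0=2 A.R1=1
A.R0=2 A.R1=2

outcome vector order: (A.R0,A.R1)
|SC outcomes| = 8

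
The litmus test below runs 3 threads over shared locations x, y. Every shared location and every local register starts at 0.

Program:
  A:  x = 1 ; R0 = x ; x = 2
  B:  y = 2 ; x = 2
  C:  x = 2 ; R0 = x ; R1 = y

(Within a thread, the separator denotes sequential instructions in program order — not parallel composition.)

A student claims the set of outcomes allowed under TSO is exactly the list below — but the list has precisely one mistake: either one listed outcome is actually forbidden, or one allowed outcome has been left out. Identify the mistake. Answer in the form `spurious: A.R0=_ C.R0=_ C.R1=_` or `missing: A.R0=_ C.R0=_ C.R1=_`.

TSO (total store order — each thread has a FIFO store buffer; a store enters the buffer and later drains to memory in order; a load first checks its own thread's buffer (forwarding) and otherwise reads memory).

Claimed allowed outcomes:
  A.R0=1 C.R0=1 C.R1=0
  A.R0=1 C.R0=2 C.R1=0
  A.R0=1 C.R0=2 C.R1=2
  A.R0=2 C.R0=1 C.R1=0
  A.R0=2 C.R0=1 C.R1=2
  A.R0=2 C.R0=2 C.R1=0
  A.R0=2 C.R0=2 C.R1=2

missing: A.R0=1 C.R0=1 C.R1=2

outcome vector order: (A.R0,C.R0,C.R1)
[TSO] allowed = {<1 1 0> <1 1 2> <1 2 0> <1 2 2> <2 1 0> <2 1 2> <2 2 0> <2 2 2>}
TSO∖claimed = {<1 1 2>}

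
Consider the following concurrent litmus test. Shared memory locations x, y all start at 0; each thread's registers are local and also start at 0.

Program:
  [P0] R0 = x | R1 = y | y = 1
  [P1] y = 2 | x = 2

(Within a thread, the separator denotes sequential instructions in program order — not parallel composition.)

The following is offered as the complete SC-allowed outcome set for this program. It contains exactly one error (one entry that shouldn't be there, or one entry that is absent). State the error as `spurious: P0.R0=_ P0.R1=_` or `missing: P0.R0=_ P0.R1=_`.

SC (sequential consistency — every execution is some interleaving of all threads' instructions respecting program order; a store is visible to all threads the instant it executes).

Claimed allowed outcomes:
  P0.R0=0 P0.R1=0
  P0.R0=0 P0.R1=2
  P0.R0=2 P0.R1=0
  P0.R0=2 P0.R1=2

outcome vector order: (P0.R0,P0.R1)
under SC → <0 0> <0 2> <2 2>
claimed∖SC = {<2 0>}

spurious: P0.R0=2 P0.R1=0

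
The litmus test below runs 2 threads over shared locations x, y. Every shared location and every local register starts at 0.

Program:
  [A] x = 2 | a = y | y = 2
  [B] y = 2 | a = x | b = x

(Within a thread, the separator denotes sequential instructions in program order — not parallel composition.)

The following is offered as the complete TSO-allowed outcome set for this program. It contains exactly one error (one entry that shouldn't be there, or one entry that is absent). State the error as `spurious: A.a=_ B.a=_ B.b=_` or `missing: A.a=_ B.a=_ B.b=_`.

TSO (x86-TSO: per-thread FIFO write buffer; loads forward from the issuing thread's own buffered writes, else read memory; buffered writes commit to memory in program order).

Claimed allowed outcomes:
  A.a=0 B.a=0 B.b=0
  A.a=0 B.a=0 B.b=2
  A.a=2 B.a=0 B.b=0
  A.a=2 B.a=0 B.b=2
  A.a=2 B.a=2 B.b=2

outcome vector order: (A.a,B.a,B.b)
TSO (6): (0,0,0) (0,0,2) (0,2,2) (2,0,0) (2,0,2) (2,2,2)
TSO∖claimed = {(0,2,2)}

missing: A.a=0 B.a=2 B.b=2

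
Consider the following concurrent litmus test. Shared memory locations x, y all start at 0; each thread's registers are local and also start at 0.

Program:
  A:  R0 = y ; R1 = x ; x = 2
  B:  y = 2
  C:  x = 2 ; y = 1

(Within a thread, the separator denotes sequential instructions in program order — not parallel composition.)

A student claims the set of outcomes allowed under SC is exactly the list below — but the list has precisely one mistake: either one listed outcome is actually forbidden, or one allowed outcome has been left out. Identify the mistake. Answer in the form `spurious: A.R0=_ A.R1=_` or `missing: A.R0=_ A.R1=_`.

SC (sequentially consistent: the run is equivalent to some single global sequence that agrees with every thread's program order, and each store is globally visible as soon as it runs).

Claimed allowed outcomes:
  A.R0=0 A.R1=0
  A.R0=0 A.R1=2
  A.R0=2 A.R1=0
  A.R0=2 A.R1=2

missing: A.R0=1 A.R1=2

outcome vector order: (A.R0,A.R1)
SC (5): 00; 02; 12; 20; 22
SC∖claimed = {12}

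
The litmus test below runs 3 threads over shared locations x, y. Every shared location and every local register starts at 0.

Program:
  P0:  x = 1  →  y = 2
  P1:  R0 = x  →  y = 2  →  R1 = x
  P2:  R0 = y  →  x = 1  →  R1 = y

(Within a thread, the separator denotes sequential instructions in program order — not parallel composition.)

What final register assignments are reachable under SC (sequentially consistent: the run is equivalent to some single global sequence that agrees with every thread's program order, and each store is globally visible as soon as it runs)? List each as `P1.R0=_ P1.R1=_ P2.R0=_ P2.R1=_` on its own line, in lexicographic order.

P1.R0=0 P1.R1=0 P2.R0=0 P2.R1=2
P1.R0=0 P1.R1=0 P2.R0=2 P2.R1=2
P1.R0=0 P1.R1=1 P2.R0=0 P2.R1=0
P1.R0=0 P1.R1=1 P2.R0=0 P2.R1=2
P1.R0=0 P1.R1=1 P2.R0=2 P2.R1=2
P1.R0=1 P1.R1=1 P2.R0=0 P2.R1=0
P1.R0=1 P1.R1=1 P2.R0=0 P2.R1=2
P1.R0=1 P1.R1=1 P2.R0=2 P2.R1=2

outcome vector order: (P1.R0,P1.R1,P2.R0,P2.R1)
|SC outcomes| = 8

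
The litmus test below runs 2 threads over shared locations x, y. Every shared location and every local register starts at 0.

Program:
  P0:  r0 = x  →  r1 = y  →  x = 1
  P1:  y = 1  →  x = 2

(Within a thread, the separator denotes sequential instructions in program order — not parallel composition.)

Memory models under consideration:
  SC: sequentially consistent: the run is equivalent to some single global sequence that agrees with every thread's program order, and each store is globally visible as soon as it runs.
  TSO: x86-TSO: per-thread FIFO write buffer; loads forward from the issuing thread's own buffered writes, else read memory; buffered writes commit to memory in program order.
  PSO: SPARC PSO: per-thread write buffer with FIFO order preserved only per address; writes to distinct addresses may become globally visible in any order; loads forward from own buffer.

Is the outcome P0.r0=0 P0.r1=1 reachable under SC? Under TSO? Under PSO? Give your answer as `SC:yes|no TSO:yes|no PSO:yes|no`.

SC:yes TSO:yes PSO:yes

outcome vector order: (P0.r0,P0.r1)
SC: 3 outcomes — {<0 0> <0 1> <2 1>}
TSO: 3 outcomes — {<0 0> <0 1> <2 1>}
PSO: 4 outcomes — {<0 0> <0 1> <2 0> <2 1>}
target <0 1> ∈ {SC,TSO,PSO}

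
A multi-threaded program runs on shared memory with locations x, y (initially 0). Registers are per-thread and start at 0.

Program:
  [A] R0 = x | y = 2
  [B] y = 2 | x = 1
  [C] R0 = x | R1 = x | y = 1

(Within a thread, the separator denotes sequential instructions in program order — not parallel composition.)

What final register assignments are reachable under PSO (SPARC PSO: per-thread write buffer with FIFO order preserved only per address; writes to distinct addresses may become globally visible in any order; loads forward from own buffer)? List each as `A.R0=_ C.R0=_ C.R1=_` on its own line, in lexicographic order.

A.R0=0 C.R0=0 C.R1=0
A.R0=0 C.R0=0 C.R1=1
A.R0=0 C.R0=1 C.R1=1
A.R0=1 C.R0=0 C.R1=0
A.R0=1 C.R0=0 C.R1=1
A.R0=1 C.R0=1 C.R1=1

outcome vector order: (A.R0,C.R0,C.R1)
|PSO outcomes| = 6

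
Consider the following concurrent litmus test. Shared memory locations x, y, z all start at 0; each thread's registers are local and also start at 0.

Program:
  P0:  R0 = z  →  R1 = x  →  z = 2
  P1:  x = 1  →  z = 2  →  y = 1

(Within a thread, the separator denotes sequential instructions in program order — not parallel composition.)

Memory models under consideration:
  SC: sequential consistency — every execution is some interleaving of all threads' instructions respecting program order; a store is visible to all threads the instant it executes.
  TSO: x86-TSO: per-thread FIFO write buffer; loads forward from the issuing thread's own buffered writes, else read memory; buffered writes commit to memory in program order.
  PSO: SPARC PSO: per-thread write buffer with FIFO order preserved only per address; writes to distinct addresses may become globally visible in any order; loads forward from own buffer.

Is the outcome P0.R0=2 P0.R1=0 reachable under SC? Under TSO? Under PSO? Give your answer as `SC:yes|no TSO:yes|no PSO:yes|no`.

SC:no TSO:no PSO:yes

outcome vector order: (P0.R0,P0.R1)
SC (3): 00, 01, 21
TSO (3): 00, 01, 21
PSO (4): 00, 01, 20, 21
target 20 ∈ {PSO}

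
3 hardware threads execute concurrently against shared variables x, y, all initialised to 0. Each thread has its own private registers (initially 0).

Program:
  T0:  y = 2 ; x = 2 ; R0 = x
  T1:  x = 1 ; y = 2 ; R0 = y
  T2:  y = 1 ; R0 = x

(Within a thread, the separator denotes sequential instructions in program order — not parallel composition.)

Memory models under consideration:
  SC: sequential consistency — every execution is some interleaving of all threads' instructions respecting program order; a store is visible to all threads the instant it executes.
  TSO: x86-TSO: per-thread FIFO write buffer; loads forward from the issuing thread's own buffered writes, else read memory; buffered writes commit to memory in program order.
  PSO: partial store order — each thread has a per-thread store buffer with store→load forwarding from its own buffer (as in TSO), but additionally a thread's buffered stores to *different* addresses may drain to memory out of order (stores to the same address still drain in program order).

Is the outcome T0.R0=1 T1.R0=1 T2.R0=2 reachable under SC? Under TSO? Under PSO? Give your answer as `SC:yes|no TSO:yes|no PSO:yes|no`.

SC:no TSO:yes PSO:yes

outcome vector order: (T0.R0,T1.R0,T2.R0)
under SC → <1 1 1> <1 2 0> <1 2 1> <1 2 2> <2 1 1> <2 1 2> <2 2 0> <2 2 1> <2 2 2>
under TSO → <1 1 0> <1 1 1> <1 1 2> <1 2 0> <1 2 1> <1 2 2> <2 1 0> <2 1 1> <2 1 2> <2 2 0> <2 2 1> <2 2 2>
under PSO → <1 1 0> <1 1 1> <1 1 2> <1 2 0> <1 2 1> <1 2 2> <2 1 0> <2 1 1> <2 1 2> <2 2 0> <2 2 1> <2 2 2>
target <1 1 2> ∈ {TSO,PSO}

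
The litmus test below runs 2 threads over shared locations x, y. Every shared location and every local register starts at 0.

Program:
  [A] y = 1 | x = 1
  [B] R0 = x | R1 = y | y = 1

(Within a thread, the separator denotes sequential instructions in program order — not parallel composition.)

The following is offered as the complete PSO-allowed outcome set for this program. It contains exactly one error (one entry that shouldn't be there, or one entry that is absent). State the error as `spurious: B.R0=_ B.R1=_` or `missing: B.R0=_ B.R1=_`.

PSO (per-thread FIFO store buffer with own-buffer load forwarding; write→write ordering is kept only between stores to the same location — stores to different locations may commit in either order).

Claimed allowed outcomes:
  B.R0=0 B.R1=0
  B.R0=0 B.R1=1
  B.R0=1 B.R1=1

outcome vector order: (B.R0,B.R1)
under PSO → (0,0) (0,1) (1,0) (1,1)
PSO∖claimed = {(1,0)}

missing: B.R0=1 B.R1=0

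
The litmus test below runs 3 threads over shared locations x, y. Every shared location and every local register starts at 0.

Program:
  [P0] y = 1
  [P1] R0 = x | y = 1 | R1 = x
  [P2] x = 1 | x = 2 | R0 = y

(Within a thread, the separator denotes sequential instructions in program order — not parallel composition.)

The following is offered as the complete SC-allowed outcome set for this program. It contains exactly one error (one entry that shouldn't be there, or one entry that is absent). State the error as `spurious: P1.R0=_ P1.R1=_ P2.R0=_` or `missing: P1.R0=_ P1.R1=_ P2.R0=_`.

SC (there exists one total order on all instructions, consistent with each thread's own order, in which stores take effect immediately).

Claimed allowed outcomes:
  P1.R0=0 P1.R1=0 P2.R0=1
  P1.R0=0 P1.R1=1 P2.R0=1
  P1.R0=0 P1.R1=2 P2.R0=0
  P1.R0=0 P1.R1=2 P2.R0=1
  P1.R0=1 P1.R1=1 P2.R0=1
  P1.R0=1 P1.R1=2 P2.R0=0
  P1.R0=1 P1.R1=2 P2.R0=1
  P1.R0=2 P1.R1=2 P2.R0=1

missing: P1.R0=2 P1.R1=2 P2.R0=0

outcome vector order: (P1.R0,P1.R1,P2.R0)
under SC → <0 0 1>; <0 1 1>; <0 2 0>; <0 2 1>; <1 1 1>; <1 2 0>; <1 2 1>; <2 2 0>; <2 2 1>
SC∖claimed = {<2 2 0>}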